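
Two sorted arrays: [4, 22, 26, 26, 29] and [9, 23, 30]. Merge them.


Compare heads, take smaller each step.
Merged: [4, 9, 22, 23, 26, 26, 29, 30]


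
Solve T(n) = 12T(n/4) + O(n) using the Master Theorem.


a=12, b=4, c=1. log_4(12)=1.792 > c=1. Case 1: O(n^log_b(a)) = O(n^1.792)
Complexity: O(n^1.792)


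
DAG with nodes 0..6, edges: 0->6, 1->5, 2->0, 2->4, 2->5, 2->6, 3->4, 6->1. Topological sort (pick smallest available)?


Kahn's algorithm, process smallest node first
Order: [2, 0, 3, 4, 6, 1, 5]


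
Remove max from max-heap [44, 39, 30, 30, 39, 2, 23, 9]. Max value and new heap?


Max = 44
Replace root with last, heapify down
Resulting heap: [39, 39, 30, 30, 9, 2, 23]


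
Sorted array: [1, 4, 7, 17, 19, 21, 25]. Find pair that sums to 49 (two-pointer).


Two pointers: lo=0, hi=6
No pair sums to 49


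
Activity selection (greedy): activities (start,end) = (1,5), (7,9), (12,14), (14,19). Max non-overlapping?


Greedy: pick earliest-ending, then skip overlaps.
Selected (4 activities): [(1, 5), (7, 9), (12, 14), (14, 19)]


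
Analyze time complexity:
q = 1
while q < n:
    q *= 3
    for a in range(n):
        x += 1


Per nesting level: O(log n) * O(n) = O(n log n)
Complexity: O(n log n)


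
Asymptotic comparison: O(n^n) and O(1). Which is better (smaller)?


constant grows slower than n^n
O(1) is asymptotically smaller; O(n^n) grows faster


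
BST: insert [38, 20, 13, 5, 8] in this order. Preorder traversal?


Root = 38; build tree by BST insertion.
Preorder traversal: [38, 20, 13, 5, 8]


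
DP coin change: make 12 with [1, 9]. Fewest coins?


dp[0]=0; dp[i]=1+min(dp[i-c] for c in coins)
...dp[7]=7, dp[8]=8, dp[9]=1, dp[10]=2, dp[11]=3, dp[12]=4
Minimum coins for 12 = 4


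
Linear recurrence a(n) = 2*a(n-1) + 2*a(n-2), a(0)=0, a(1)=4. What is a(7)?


Build bottom-up:
...a(5)=176, a(6)=480, a(7)=2*480+2*176=1312


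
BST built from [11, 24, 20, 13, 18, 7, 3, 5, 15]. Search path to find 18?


BST root = 11
Search for 18: compare at each node
Path: [11, 24, 20, 13, 18]


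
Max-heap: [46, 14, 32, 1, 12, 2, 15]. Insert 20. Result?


Append 20: [46, 14, 32, 1, 12, 2, 15, 20]
Bubble up: swap idx 7(20) with idx 3(1); swap idx 3(20) with idx 1(14)
Result: [46, 20, 32, 14, 12, 2, 15, 1]


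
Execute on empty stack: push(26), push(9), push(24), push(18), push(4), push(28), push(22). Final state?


push(26) -> [26]
push(9) -> [26, 9]
push(24) -> [26, 9, 24]
push(18) -> [26, 9, 24, 18]
push(4) -> [26, 9, 24, 18, 4]
push(28) -> [26, 9, 24, 18, 4, 28]
push(22) -> [26, 9, 24, 18, 4, 28, 22]
Final stack (bottom to top): [26, 9, 24, 18, 4, 28, 22]


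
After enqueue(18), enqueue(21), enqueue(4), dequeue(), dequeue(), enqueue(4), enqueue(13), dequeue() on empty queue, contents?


enqueue(18) -> [18]
enqueue(21) -> [18, 21]
enqueue(4) -> [18, 21, 4]
dequeue() returns 18 -> [21, 4]
dequeue() returns 21 -> [4]
enqueue(4) -> [4, 4]
enqueue(13) -> [4, 4, 13]
dequeue() returns 4 -> [4, 13]
Final queue (front to back): [4, 13]


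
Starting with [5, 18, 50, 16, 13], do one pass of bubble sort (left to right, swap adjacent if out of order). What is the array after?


After one pass: [5, 18, 16, 13, 50]


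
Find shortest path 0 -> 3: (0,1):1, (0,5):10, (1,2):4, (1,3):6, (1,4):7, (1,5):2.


Dijkstra from 0:
Distances: {0: 0, 1: 1, 2: 5, 3: 7, 4: 8, 5: 3}
Shortest distance to 3 = 7, path = [0, 1, 3]


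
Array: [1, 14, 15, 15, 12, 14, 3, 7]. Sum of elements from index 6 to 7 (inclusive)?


Prefix sums: [0, 1, 15, 30, 45, 57, 71, 74, 81]
Sum[6..7] = prefix[8] - prefix[6] = 81 - 71 = 10


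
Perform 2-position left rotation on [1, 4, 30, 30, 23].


Left rotate by 2: [30, 30, 23, 1, 4]


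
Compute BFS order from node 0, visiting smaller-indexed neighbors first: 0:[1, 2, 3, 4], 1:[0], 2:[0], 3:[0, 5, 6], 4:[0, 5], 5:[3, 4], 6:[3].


BFS queue: start with [0]
Visit order: [0, 1, 2, 3, 4, 5, 6]


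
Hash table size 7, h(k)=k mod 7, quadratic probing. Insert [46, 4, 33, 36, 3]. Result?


Insertions: 46->slot 4; 4->slot 5; 33->slot 6; 36->slot 1; 3->slot 3
Table: [None, 36, None, 3, 46, 4, 33]


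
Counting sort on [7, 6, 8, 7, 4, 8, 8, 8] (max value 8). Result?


Count array: [0, 0, 0, 0, 1, 0, 1, 2, 4]
Reconstruct: [4, 6, 7, 7, 8, 8, 8, 8]


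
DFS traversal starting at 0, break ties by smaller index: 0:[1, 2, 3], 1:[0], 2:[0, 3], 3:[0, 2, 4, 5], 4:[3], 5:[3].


DFS stack-based: start with [0]
Visit order: [0, 1, 2, 3, 4, 5]


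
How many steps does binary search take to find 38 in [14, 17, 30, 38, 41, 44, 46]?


Search for 38:
[0,6] mid=3 arr[3]=38
Total: 1 comparisons


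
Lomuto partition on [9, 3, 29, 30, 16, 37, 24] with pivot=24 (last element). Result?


Elements <= 24 go left of pivot.
Result: [9, 3, 16, 24, 29, 37, 30], pivot at index 3


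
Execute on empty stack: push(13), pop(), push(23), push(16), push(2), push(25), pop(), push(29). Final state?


push(13) -> [13]
pop() returns 13 -> []
push(23) -> [23]
push(16) -> [23, 16]
push(2) -> [23, 16, 2]
push(25) -> [23, 16, 2, 25]
pop() returns 25 -> [23, 16, 2]
push(29) -> [23, 16, 2, 29]
Final stack (bottom to top): [23, 16, 2, 29]


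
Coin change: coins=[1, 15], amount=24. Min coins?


dp[0]=0; dp[i]=1+min(dp[i-c] for c in coins)
...dp[19]=5, dp[20]=6, dp[21]=7, dp[22]=8, dp[23]=9, dp[24]=10
Minimum coins for 24 = 10


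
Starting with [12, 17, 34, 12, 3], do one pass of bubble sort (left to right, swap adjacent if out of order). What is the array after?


After one pass: [12, 17, 12, 3, 34]


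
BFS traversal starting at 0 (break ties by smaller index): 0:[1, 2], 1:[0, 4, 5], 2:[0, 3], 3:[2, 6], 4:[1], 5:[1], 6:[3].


BFS queue: start with [0]
Visit order: [0, 1, 2, 4, 5, 3, 6]


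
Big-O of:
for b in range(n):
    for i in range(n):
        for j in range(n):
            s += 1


Per nesting level: O(n) * O(n) * O(n) = O(n^3)
Complexity: O(n^3)


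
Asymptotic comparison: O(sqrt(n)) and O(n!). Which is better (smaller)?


sublinear grows slower than factorial
O(sqrt(n)) is asymptotically smaller; O(n!) grows faster


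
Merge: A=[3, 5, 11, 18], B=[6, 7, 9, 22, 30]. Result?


Compare heads, take smaller each step.
Merged: [3, 5, 6, 7, 9, 11, 18, 22, 30]


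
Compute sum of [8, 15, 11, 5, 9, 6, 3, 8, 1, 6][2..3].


Prefix sums: [0, 8, 23, 34, 39, 48, 54, 57, 65, 66, 72]
Sum[2..3] = prefix[4] - prefix[2] = 39 - 23 = 16


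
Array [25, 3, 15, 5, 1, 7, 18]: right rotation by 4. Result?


Right rotate by 4: [5, 1, 7, 18, 25, 3, 15]


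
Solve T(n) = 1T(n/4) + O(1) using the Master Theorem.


a=1, b=4, c=0. log_4(1)=0 = c=0. Case 2: O(n^c log n) = O(log n)
Complexity: O(log n)


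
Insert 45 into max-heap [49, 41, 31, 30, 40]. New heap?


Append 45: [49, 41, 31, 30, 40, 45]
Bubble up: swap idx 5(45) with idx 2(31)
Result: [49, 41, 45, 30, 40, 31]


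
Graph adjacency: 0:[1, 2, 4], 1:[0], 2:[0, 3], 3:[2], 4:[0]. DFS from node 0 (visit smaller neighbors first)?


DFS stack-based: start with [0]
Visit order: [0, 1, 2, 3, 4]


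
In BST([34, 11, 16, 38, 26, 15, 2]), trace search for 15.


BST root = 34
Search for 15: compare at each node
Path: [34, 11, 16, 15]


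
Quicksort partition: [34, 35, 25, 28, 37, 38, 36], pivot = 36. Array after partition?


Elements <= 36 go left of pivot.
Result: [34, 35, 25, 28, 36, 38, 37], pivot at index 4


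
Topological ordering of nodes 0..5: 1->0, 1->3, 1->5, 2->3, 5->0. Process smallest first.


Kahn's algorithm, process smallest node first
Order: [1, 2, 3, 4, 5, 0]


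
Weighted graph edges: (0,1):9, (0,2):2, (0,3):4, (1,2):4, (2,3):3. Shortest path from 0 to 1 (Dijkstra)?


Dijkstra from 0:
Distances: {0: 0, 1: 6, 2: 2, 3: 4}
Shortest distance to 1 = 6, path = [0, 2, 1]


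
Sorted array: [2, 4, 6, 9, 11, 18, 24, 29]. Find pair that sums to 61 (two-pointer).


Two pointers: lo=0, hi=7
No pair sums to 61


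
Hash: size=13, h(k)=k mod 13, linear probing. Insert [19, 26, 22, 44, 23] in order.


Insertions: 19->slot 6; 26->slot 0; 22->slot 9; 44->slot 5; 23->slot 10
Table: [26, None, None, None, None, 44, 19, None, None, 22, 23, None, None]


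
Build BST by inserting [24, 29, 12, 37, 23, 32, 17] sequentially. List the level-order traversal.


Root = 24; build tree by BST insertion.
Level-Order traversal: [24, 12, 29, 23, 37, 17, 32]


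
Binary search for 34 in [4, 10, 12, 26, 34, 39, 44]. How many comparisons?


Search for 34:
[0,6] mid=3 arr[3]=26
[4,6] mid=5 arr[5]=39
[4,4] mid=4 arr[4]=34
Total: 3 comparisons


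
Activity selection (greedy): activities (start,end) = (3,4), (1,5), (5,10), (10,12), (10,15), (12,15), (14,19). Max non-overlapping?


Greedy: pick earliest-ending, then skip overlaps.
Selected (4 activities): [(3, 4), (5, 10), (10, 12), (12, 15)]


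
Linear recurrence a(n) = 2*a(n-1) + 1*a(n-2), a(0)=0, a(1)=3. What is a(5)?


Build bottom-up:
...a(3)=15, a(4)=36, a(5)=2*36+1*15=87


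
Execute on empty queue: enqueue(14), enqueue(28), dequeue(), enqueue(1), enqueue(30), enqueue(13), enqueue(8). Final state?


enqueue(14) -> [14]
enqueue(28) -> [14, 28]
dequeue() returns 14 -> [28]
enqueue(1) -> [28, 1]
enqueue(30) -> [28, 1, 30]
enqueue(13) -> [28, 1, 30, 13]
enqueue(8) -> [28, 1, 30, 13, 8]
Final queue (front to back): [28, 1, 30, 13, 8]


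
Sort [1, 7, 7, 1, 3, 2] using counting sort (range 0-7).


Count array: [0, 2, 1, 1, 0, 0, 0, 2]
Reconstruct: [1, 1, 2, 3, 7, 7]


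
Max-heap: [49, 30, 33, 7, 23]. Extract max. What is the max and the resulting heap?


Max = 49
Replace root with last, heapify down
Resulting heap: [33, 30, 23, 7]


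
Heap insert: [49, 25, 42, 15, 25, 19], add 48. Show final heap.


Append 48: [49, 25, 42, 15, 25, 19, 48]
Bubble up: swap idx 6(48) with idx 2(42)
Result: [49, 25, 48, 15, 25, 19, 42]


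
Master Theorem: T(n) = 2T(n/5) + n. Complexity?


a=2, b=5, c=1. log_5(2)=0.431 < c=1. Case 3: O(n^c) = O(n)
Complexity: O(n)


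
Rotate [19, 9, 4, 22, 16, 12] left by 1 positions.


Left rotate by 1: [9, 4, 22, 16, 12, 19]


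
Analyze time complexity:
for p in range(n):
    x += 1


Per nesting level: O(n) = O(n)
Complexity: O(n)


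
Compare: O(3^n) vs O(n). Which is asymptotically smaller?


linear grows slower than exponential (base 3)
O(n) is asymptotically smaller; O(3^n) grows faster


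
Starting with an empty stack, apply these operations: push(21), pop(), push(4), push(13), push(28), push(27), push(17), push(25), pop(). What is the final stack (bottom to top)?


push(21) -> [21]
pop() returns 21 -> []
push(4) -> [4]
push(13) -> [4, 13]
push(28) -> [4, 13, 28]
push(27) -> [4, 13, 28, 27]
push(17) -> [4, 13, 28, 27, 17]
push(25) -> [4, 13, 28, 27, 17, 25]
pop() returns 25 -> [4, 13, 28, 27, 17]
Final stack (bottom to top): [4, 13, 28, 27, 17]


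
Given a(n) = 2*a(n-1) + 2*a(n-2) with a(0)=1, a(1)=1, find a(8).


Build bottom-up:
...a(6)=208, a(7)=568, a(8)=2*568+2*208=1552


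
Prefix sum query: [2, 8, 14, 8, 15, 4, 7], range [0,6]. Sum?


Prefix sums: [0, 2, 10, 24, 32, 47, 51, 58]
Sum[0..6] = prefix[7] - prefix[0] = 58 - 0 = 58


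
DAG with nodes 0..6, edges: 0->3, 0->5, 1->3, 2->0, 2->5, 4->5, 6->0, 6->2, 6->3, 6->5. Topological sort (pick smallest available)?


Kahn's algorithm, process smallest node first
Order: [1, 4, 6, 2, 0, 3, 5]


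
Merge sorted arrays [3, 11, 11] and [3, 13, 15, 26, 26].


Compare heads, take smaller each step.
Merged: [3, 3, 11, 11, 13, 15, 26, 26]


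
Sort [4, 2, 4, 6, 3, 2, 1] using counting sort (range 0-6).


Count array: [0, 1, 2, 1, 2, 0, 1]
Reconstruct: [1, 2, 2, 3, 4, 4, 6]


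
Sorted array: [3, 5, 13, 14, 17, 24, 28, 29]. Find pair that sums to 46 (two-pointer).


Two pointers: lo=0, hi=7
Found pair: (17, 29) summing to 46


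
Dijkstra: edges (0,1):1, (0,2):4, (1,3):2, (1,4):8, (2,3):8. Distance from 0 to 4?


Dijkstra from 0:
Distances: {0: 0, 1: 1, 2: 4, 3: 3, 4: 9}
Shortest distance to 4 = 9, path = [0, 1, 4]


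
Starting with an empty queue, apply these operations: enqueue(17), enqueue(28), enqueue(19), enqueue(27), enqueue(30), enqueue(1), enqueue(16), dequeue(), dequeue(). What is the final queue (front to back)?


enqueue(17) -> [17]
enqueue(28) -> [17, 28]
enqueue(19) -> [17, 28, 19]
enqueue(27) -> [17, 28, 19, 27]
enqueue(30) -> [17, 28, 19, 27, 30]
enqueue(1) -> [17, 28, 19, 27, 30, 1]
enqueue(16) -> [17, 28, 19, 27, 30, 1, 16]
dequeue() returns 17 -> [28, 19, 27, 30, 1, 16]
dequeue() returns 28 -> [19, 27, 30, 1, 16]
Final queue (front to back): [19, 27, 30, 1, 16]


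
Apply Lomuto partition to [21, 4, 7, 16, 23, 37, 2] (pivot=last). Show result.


Elements <= 2 go left of pivot.
Result: [2, 4, 7, 16, 23, 37, 21], pivot at index 0


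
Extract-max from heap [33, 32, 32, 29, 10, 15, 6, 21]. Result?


Max = 33
Replace root with last, heapify down
Resulting heap: [32, 29, 32, 21, 10, 15, 6]


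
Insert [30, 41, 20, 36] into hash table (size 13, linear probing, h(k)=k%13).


Insertions: 30->slot 4; 41->slot 2; 20->slot 7; 36->slot 10
Table: [None, None, 41, None, 30, None, None, 20, None, None, 36, None, None]


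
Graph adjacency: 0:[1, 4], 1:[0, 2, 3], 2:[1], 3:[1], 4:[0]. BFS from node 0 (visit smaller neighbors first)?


BFS queue: start with [0]
Visit order: [0, 1, 4, 2, 3]


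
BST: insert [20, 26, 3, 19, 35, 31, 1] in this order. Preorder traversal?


Root = 20; build tree by BST insertion.
Preorder traversal: [20, 3, 1, 19, 26, 35, 31]


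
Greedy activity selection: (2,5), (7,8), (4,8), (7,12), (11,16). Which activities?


Greedy: pick earliest-ending, then skip overlaps.
Selected (3 activities): [(2, 5), (7, 8), (11, 16)]


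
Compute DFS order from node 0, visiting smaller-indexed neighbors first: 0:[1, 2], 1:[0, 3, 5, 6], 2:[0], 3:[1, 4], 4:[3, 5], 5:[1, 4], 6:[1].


DFS stack-based: start with [0]
Visit order: [0, 1, 3, 4, 5, 6, 2]


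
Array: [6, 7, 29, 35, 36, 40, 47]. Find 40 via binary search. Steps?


Search for 40:
[0,6] mid=3 arr[3]=35
[4,6] mid=5 arr[5]=40
Total: 2 comparisons


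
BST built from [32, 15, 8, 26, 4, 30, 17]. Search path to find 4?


BST root = 32
Search for 4: compare at each node
Path: [32, 15, 8, 4]


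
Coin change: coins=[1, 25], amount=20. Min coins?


dp[0]=0; dp[i]=1+min(dp[i-c] for c in coins)
...dp[15]=15, dp[16]=16, dp[17]=17, dp[18]=18, dp[19]=19, dp[20]=20
Minimum coins for 20 = 20


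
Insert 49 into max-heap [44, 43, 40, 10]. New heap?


Append 49: [44, 43, 40, 10, 49]
Bubble up: swap idx 4(49) with idx 1(43); swap idx 1(49) with idx 0(44)
Result: [49, 44, 40, 10, 43]


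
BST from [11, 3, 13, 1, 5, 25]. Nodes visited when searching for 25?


BST root = 11
Search for 25: compare at each node
Path: [11, 13, 25]


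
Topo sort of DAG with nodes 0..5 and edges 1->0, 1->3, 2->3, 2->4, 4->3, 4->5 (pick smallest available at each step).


Kahn's algorithm, process smallest node first
Order: [1, 0, 2, 4, 3, 5]


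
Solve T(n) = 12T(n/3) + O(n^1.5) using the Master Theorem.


a=12, b=3, c=1.5. log_3(12)=2.262 > c=1.5. Case 1: O(n^log_b(a)) = O(n^2.262)
Complexity: O(n^2.262)


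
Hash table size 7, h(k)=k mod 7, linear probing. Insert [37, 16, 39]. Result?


Insertions: 37->slot 2; 16->slot 3; 39->slot 4
Table: [None, None, 37, 16, 39, None, None]


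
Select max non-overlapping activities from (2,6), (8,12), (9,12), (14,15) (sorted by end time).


Greedy: pick earliest-ending, then skip overlaps.
Selected (3 activities): [(2, 6), (8, 12), (14, 15)]


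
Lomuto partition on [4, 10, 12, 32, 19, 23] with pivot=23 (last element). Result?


Elements <= 23 go left of pivot.
Result: [4, 10, 12, 19, 23, 32], pivot at index 4


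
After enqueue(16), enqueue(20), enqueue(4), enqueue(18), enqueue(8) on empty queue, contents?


enqueue(16) -> [16]
enqueue(20) -> [16, 20]
enqueue(4) -> [16, 20, 4]
enqueue(18) -> [16, 20, 4, 18]
enqueue(8) -> [16, 20, 4, 18, 8]
Final queue (front to back): [16, 20, 4, 18, 8]


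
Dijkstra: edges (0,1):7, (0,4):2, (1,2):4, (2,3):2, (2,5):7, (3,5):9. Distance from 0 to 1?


Dijkstra from 0:
Distances: {0: 0, 1: 7, 2: 11, 3: 13, 4: 2, 5: 18}
Shortest distance to 1 = 7, path = [0, 1]


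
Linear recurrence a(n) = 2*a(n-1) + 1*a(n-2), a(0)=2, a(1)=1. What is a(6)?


Build bottom-up:
...a(4)=22, a(5)=53, a(6)=2*53+1*22=128


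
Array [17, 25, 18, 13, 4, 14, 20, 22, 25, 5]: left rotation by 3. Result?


Left rotate by 3: [13, 4, 14, 20, 22, 25, 5, 17, 25, 18]


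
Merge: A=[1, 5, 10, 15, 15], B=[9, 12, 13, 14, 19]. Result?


Compare heads, take smaller each step.
Merged: [1, 5, 9, 10, 12, 13, 14, 15, 15, 19]


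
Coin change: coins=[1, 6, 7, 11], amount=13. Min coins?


dp[0]=0; dp[i]=1+min(dp[i-c] for c in coins)
...dp[8]=2, dp[9]=3, dp[10]=4, dp[11]=1, dp[12]=2, dp[13]=2
Minimum coins for 13 = 2


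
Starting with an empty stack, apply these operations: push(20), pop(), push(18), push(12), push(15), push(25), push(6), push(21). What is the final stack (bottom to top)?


push(20) -> [20]
pop() returns 20 -> []
push(18) -> [18]
push(12) -> [18, 12]
push(15) -> [18, 12, 15]
push(25) -> [18, 12, 15, 25]
push(6) -> [18, 12, 15, 25, 6]
push(21) -> [18, 12, 15, 25, 6, 21]
Final stack (bottom to top): [18, 12, 15, 25, 6, 21]


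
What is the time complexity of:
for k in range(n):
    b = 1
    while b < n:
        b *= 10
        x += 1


Per nesting level: O(n) * O(log n) = O(n log n)
Complexity: O(n log n)


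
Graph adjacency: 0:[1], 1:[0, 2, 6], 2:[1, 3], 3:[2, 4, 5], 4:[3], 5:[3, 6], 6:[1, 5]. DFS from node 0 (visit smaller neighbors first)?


DFS stack-based: start with [0]
Visit order: [0, 1, 2, 3, 4, 5, 6]


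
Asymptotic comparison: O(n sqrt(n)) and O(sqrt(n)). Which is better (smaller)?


sublinear grows slower than n^1.5
O(sqrt(n)) is asymptotically smaller; O(n sqrt(n)) grows faster


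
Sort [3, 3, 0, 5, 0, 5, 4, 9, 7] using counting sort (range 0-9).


Count array: [2, 0, 0, 2, 1, 2, 0, 1, 0, 1]
Reconstruct: [0, 0, 3, 3, 4, 5, 5, 7, 9]


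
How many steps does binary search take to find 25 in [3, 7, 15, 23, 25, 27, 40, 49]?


Search for 25:
[0,7] mid=3 arr[3]=23
[4,7] mid=5 arr[5]=27
[4,4] mid=4 arr[4]=25
Total: 3 comparisons


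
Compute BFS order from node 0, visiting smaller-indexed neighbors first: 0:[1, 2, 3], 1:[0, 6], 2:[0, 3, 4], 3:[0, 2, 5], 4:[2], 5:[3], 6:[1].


BFS queue: start with [0]
Visit order: [0, 1, 2, 3, 6, 4, 5]


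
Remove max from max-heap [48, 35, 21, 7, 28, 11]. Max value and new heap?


Max = 48
Replace root with last, heapify down
Resulting heap: [35, 28, 21, 7, 11]


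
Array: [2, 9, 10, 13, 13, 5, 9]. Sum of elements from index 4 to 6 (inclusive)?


Prefix sums: [0, 2, 11, 21, 34, 47, 52, 61]
Sum[4..6] = prefix[7] - prefix[4] = 61 - 34 = 27


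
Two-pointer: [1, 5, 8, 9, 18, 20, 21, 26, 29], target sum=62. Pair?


Two pointers: lo=0, hi=8
No pair sums to 62


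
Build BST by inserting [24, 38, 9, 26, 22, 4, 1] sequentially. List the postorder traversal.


Root = 24; build tree by BST insertion.
Postorder traversal: [1, 4, 22, 9, 26, 38, 24]


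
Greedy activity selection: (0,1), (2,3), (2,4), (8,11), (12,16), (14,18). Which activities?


Greedy: pick earliest-ending, then skip overlaps.
Selected (4 activities): [(0, 1), (2, 3), (8, 11), (12, 16)]


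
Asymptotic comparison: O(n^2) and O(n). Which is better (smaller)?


linear grows slower than quadratic
O(n) is asymptotically smaller; O(n^2) grows faster


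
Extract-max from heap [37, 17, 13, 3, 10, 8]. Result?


Max = 37
Replace root with last, heapify down
Resulting heap: [17, 10, 13, 3, 8]


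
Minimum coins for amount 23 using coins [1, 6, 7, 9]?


dp[0]=0; dp[i]=1+min(dp[i-c] for c in coins)
...dp[18]=2, dp[19]=3, dp[20]=3, dp[21]=3, dp[22]=3, dp[23]=3
Minimum coins for 23 = 3


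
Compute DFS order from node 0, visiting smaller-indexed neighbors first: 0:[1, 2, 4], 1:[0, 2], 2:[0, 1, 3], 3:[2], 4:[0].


DFS stack-based: start with [0]
Visit order: [0, 1, 2, 3, 4]


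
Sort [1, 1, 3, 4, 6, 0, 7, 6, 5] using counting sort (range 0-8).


Count array: [1, 2, 0, 1, 1, 1, 2, 1, 0]
Reconstruct: [0, 1, 1, 3, 4, 5, 6, 6, 7]


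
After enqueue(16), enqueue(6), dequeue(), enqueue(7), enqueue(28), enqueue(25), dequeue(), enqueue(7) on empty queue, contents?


enqueue(16) -> [16]
enqueue(6) -> [16, 6]
dequeue() returns 16 -> [6]
enqueue(7) -> [6, 7]
enqueue(28) -> [6, 7, 28]
enqueue(25) -> [6, 7, 28, 25]
dequeue() returns 6 -> [7, 28, 25]
enqueue(7) -> [7, 28, 25, 7]
Final queue (front to back): [7, 28, 25, 7]


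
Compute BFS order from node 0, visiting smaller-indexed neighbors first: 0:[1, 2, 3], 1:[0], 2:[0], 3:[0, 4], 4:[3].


BFS queue: start with [0]
Visit order: [0, 1, 2, 3, 4]


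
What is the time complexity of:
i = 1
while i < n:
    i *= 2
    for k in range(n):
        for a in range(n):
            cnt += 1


Per nesting level: O(log n) * O(n) * O(n) = O(n^2 log n)
Complexity: O(n^2 log n)


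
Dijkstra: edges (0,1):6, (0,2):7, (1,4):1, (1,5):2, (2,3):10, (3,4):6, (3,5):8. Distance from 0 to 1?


Dijkstra from 0:
Distances: {0: 0, 1: 6, 2: 7, 3: 13, 4: 7, 5: 8}
Shortest distance to 1 = 6, path = [0, 1]


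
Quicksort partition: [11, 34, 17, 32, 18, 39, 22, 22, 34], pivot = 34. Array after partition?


Elements <= 34 go left of pivot.
Result: [11, 34, 17, 32, 18, 22, 22, 34, 39], pivot at index 7


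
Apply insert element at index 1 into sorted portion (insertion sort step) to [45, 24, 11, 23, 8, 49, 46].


After one pass: [24, 45, 11, 23, 8, 49, 46]


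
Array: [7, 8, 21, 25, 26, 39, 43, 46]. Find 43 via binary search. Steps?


Search for 43:
[0,7] mid=3 arr[3]=25
[4,7] mid=5 arr[5]=39
[6,7] mid=6 arr[6]=43
Total: 3 comparisons


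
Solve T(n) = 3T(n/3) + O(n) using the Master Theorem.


a=3, b=3, c=1. log_3(3)=1 = c=1. Case 2: O(n^c log n) = O(n log n)
Complexity: O(n log n)


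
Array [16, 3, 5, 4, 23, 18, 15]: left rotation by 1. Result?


Left rotate by 1: [3, 5, 4, 23, 18, 15, 16]


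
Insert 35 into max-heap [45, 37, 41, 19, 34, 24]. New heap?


Append 35: [45, 37, 41, 19, 34, 24, 35]
Bubble up: no swaps needed
Result: [45, 37, 41, 19, 34, 24, 35]


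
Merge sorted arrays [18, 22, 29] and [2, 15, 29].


Compare heads, take smaller each step.
Merged: [2, 15, 18, 22, 29, 29]


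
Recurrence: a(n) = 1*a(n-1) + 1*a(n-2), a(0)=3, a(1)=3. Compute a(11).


Build bottom-up:
...a(9)=165, a(10)=267, a(11)=1*267+1*165=432


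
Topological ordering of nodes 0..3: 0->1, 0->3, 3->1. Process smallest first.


Kahn's algorithm, process smallest node first
Order: [0, 2, 3, 1]


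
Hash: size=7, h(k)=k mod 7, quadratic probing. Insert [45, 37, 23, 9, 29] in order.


Insertions: 45->slot 3; 37->slot 2; 23->slot 6; 9->slot 4; 29->slot 1
Table: [None, 29, 37, 45, 9, None, 23]


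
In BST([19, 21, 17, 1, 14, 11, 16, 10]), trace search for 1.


BST root = 19
Search for 1: compare at each node
Path: [19, 17, 1]


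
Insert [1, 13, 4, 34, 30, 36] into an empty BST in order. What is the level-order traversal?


Root = 1; build tree by BST insertion.
Level-Order traversal: [1, 13, 4, 34, 30, 36]


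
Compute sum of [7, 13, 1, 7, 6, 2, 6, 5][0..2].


Prefix sums: [0, 7, 20, 21, 28, 34, 36, 42, 47]
Sum[0..2] = prefix[3] - prefix[0] = 21 - 0 = 21


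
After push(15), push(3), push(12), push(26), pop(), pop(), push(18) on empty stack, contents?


push(15) -> [15]
push(3) -> [15, 3]
push(12) -> [15, 3, 12]
push(26) -> [15, 3, 12, 26]
pop() returns 26 -> [15, 3, 12]
pop() returns 12 -> [15, 3]
push(18) -> [15, 3, 18]
Final stack (bottom to top): [15, 3, 18]


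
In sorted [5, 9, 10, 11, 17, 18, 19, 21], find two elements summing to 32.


Two pointers: lo=0, hi=7
Found pair: (11, 21) summing to 32


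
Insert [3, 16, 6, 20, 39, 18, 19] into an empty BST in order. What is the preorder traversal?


Root = 3; build tree by BST insertion.
Preorder traversal: [3, 16, 6, 20, 18, 19, 39]


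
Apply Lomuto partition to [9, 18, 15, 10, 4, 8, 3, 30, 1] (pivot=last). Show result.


Elements <= 1 go left of pivot.
Result: [1, 18, 15, 10, 4, 8, 3, 30, 9], pivot at index 0


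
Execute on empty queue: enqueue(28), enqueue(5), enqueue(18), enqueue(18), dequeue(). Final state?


enqueue(28) -> [28]
enqueue(5) -> [28, 5]
enqueue(18) -> [28, 5, 18]
enqueue(18) -> [28, 5, 18, 18]
dequeue() returns 28 -> [5, 18, 18]
Final queue (front to back): [5, 18, 18]


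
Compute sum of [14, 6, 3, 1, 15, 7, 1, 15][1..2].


Prefix sums: [0, 14, 20, 23, 24, 39, 46, 47, 62]
Sum[1..2] = prefix[3] - prefix[1] = 23 - 14 = 9


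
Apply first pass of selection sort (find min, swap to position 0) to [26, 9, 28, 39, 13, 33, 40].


After one pass: [9, 26, 28, 39, 13, 33, 40]


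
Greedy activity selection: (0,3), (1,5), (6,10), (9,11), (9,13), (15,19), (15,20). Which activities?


Greedy: pick earliest-ending, then skip overlaps.
Selected (3 activities): [(0, 3), (6, 10), (15, 19)]


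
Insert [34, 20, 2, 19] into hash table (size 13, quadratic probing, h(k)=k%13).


Insertions: 34->slot 8; 20->slot 7; 2->slot 2; 19->slot 6
Table: [None, None, 2, None, None, None, 19, 20, 34, None, None, None, None]


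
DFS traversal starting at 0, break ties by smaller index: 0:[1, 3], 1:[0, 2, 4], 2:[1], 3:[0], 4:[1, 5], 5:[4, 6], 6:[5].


DFS stack-based: start with [0]
Visit order: [0, 1, 2, 4, 5, 6, 3]


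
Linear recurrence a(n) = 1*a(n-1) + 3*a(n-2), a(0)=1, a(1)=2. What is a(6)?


Build bottom-up:
...a(4)=26, a(5)=59, a(6)=1*59+3*26=137


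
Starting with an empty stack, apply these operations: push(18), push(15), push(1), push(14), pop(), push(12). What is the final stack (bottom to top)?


push(18) -> [18]
push(15) -> [18, 15]
push(1) -> [18, 15, 1]
push(14) -> [18, 15, 1, 14]
pop() returns 14 -> [18, 15, 1]
push(12) -> [18, 15, 1, 12]
Final stack (bottom to top): [18, 15, 1, 12]


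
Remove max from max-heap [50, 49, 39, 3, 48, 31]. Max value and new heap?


Max = 50
Replace root with last, heapify down
Resulting heap: [49, 48, 39, 3, 31]


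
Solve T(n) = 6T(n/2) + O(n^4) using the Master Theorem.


a=6, b=2, c=4. log_2(6)=2.585 < c=4. Case 3: O(n^c) = O(n^4)
Complexity: O(n^4)


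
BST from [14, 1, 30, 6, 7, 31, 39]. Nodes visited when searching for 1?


BST root = 14
Search for 1: compare at each node
Path: [14, 1]


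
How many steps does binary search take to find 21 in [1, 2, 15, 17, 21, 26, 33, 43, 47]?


Search for 21:
[0,8] mid=4 arr[4]=21
Total: 1 comparisons


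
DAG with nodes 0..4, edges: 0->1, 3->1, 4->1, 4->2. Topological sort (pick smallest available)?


Kahn's algorithm, process smallest node first
Order: [0, 3, 4, 1, 2]


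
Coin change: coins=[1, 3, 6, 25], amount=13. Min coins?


dp[0]=0; dp[i]=1+min(dp[i-c] for c in coins)
...dp[8]=3, dp[9]=2, dp[10]=3, dp[11]=4, dp[12]=2, dp[13]=3
Minimum coins for 13 = 3


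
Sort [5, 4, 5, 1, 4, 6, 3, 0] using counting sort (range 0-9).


Count array: [1, 1, 0, 1, 2, 2, 1, 0, 0, 0]
Reconstruct: [0, 1, 3, 4, 4, 5, 5, 6]


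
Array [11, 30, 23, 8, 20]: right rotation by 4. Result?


Right rotate by 4: [30, 23, 8, 20, 11]


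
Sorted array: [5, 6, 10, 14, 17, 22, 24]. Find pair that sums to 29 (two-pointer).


Two pointers: lo=0, hi=6
Found pair: (5, 24) summing to 29


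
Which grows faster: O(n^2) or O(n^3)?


quadratic grows slower than cubic
O(n^2) is asymptotically smaller; O(n^3) grows faster


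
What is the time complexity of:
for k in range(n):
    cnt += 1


Per nesting level: O(n) = O(n)
Complexity: O(n)


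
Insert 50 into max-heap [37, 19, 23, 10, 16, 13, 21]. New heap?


Append 50: [37, 19, 23, 10, 16, 13, 21, 50]
Bubble up: swap idx 7(50) with idx 3(10); swap idx 3(50) with idx 1(19); swap idx 1(50) with idx 0(37)
Result: [50, 37, 23, 19, 16, 13, 21, 10]


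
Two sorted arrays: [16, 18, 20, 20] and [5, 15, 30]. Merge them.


Compare heads, take smaller each step.
Merged: [5, 15, 16, 18, 20, 20, 30]


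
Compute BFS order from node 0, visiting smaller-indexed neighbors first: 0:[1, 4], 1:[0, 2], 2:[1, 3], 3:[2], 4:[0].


BFS queue: start with [0]
Visit order: [0, 1, 4, 2, 3]


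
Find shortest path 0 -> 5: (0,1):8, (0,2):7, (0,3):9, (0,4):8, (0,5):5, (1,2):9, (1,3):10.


Dijkstra from 0:
Distances: {0: 0, 1: 8, 2: 7, 3: 9, 4: 8, 5: 5}
Shortest distance to 5 = 5, path = [0, 5]


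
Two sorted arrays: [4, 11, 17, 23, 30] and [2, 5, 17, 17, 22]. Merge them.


Compare heads, take smaller each step.
Merged: [2, 4, 5, 11, 17, 17, 17, 22, 23, 30]


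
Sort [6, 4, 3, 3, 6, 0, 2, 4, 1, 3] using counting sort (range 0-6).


Count array: [1, 1, 1, 3, 2, 0, 2]
Reconstruct: [0, 1, 2, 3, 3, 3, 4, 4, 6, 6]


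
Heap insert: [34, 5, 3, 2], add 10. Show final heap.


Append 10: [34, 5, 3, 2, 10]
Bubble up: swap idx 4(10) with idx 1(5)
Result: [34, 10, 3, 2, 5]


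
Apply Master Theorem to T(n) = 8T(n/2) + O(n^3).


a=8, b=2, c=3. log_2(8)=3 = c=3. Case 2: O(n^c log n) = O(n^3 log n)
Complexity: O(n^3 log n)


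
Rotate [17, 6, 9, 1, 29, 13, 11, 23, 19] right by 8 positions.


Right rotate by 8: [6, 9, 1, 29, 13, 11, 23, 19, 17]


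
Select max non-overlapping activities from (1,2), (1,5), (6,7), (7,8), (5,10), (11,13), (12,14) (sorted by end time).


Greedy: pick earliest-ending, then skip overlaps.
Selected (4 activities): [(1, 2), (6, 7), (7, 8), (11, 13)]


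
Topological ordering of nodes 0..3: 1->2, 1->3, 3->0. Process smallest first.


Kahn's algorithm, process smallest node first
Order: [1, 2, 3, 0]


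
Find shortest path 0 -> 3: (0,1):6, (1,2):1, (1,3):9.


Dijkstra from 0:
Distances: {0: 0, 1: 6, 2: 7, 3: 15}
Shortest distance to 3 = 15, path = [0, 1, 3]


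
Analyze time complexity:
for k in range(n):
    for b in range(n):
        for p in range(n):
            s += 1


Per nesting level: O(n) * O(n) * O(n) = O(n^3)
Complexity: O(n^3)


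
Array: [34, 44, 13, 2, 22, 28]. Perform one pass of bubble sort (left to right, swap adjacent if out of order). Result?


After one pass: [34, 13, 2, 22, 28, 44]


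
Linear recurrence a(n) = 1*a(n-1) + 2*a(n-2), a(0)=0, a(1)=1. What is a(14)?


Build bottom-up:
...a(12)=1365, a(13)=2731, a(14)=1*2731+2*1365=5461


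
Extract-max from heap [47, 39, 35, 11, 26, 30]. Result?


Max = 47
Replace root with last, heapify down
Resulting heap: [39, 30, 35, 11, 26]


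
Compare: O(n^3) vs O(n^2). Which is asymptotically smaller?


quadratic grows slower than cubic
O(n^2) is asymptotically smaller; O(n^3) grows faster


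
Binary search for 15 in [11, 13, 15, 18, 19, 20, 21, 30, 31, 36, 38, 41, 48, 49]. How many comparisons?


Search for 15:
[0,13] mid=6 arr[6]=21
[0,5] mid=2 arr[2]=15
Total: 2 comparisons


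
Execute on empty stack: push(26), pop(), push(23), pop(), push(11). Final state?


push(26) -> [26]
pop() returns 26 -> []
push(23) -> [23]
pop() returns 23 -> []
push(11) -> [11]
Final stack (bottom to top): [11]


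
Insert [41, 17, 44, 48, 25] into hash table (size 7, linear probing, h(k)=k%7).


Insertions: 41->slot 6; 17->slot 3; 44->slot 2; 48->slot 0; 25->slot 4
Table: [48, None, 44, 17, 25, None, 41]


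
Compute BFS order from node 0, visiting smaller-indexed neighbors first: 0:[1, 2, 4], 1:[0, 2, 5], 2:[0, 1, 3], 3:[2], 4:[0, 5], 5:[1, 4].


BFS queue: start with [0]
Visit order: [0, 1, 2, 4, 5, 3]


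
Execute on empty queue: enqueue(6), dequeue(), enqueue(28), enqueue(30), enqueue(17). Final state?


enqueue(6) -> [6]
dequeue() returns 6 -> []
enqueue(28) -> [28]
enqueue(30) -> [28, 30]
enqueue(17) -> [28, 30, 17]
Final queue (front to back): [28, 30, 17]


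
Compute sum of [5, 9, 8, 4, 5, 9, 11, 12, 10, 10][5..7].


Prefix sums: [0, 5, 14, 22, 26, 31, 40, 51, 63, 73, 83]
Sum[5..7] = prefix[8] - prefix[5] = 63 - 31 = 32


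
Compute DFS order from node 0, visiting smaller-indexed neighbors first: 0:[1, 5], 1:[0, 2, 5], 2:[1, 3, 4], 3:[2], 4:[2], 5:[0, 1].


DFS stack-based: start with [0]
Visit order: [0, 1, 2, 3, 4, 5]


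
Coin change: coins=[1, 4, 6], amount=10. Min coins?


dp[0]=0; dp[i]=1+min(dp[i-c] for c in coins)
...dp[5]=2, dp[6]=1, dp[7]=2, dp[8]=2, dp[9]=3, dp[10]=2
Minimum coins for 10 = 2


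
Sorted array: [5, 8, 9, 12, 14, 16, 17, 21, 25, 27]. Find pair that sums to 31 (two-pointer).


Two pointers: lo=0, hi=9
Found pair: (14, 17) summing to 31


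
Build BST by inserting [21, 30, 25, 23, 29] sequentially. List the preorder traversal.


Root = 21; build tree by BST insertion.
Preorder traversal: [21, 30, 25, 23, 29]


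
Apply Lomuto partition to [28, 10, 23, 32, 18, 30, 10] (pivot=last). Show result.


Elements <= 10 go left of pivot.
Result: [10, 10, 23, 32, 18, 30, 28], pivot at index 1


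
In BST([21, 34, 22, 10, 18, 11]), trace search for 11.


BST root = 21
Search for 11: compare at each node
Path: [21, 10, 18, 11]


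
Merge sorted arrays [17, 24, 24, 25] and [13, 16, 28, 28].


Compare heads, take smaller each step.
Merged: [13, 16, 17, 24, 24, 25, 28, 28]


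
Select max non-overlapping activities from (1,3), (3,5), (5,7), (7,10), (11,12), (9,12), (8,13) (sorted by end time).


Greedy: pick earliest-ending, then skip overlaps.
Selected (5 activities): [(1, 3), (3, 5), (5, 7), (7, 10), (11, 12)]


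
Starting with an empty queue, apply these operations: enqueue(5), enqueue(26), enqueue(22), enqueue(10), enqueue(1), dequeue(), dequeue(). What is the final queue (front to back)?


enqueue(5) -> [5]
enqueue(26) -> [5, 26]
enqueue(22) -> [5, 26, 22]
enqueue(10) -> [5, 26, 22, 10]
enqueue(1) -> [5, 26, 22, 10, 1]
dequeue() returns 5 -> [26, 22, 10, 1]
dequeue() returns 26 -> [22, 10, 1]
Final queue (front to back): [22, 10, 1]


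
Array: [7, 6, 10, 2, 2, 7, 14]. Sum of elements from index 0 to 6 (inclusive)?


Prefix sums: [0, 7, 13, 23, 25, 27, 34, 48]
Sum[0..6] = prefix[7] - prefix[0] = 48 - 0 = 48


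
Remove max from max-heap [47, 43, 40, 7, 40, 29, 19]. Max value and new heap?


Max = 47
Replace root with last, heapify down
Resulting heap: [43, 40, 40, 7, 19, 29]


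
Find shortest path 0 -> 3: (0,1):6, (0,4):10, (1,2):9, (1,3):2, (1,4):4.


Dijkstra from 0:
Distances: {0: 0, 1: 6, 2: 15, 3: 8, 4: 10}
Shortest distance to 3 = 8, path = [0, 1, 3]


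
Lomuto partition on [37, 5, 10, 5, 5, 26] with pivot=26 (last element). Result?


Elements <= 26 go left of pivot.
Result: [5, 10, 5, 5, 26, 37], pivot at index 4


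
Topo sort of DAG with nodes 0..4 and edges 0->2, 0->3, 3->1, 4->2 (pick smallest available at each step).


Kahn's algorithm, process smallest node first
Order: [0, 3, 1, 4, 2]


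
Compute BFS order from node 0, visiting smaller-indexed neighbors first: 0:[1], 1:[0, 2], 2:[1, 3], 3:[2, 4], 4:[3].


BFS queue: start with [0]
Visit order: [0, 1, 2, 3, 4]


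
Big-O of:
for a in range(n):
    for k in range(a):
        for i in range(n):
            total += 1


Per nesting level: O(n) * O(n) [triangular over a] * O(n) = O(n^3)
Complexity: O(n^3)


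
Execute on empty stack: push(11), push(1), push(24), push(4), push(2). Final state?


push(11) -> [11]
push(1) -> [11, 1]
push(24) -> [11, 1, 24]
push(4) -> [11, 1, 24, 4]
push(2) -> [11, 1, 24, 4, 2]
Final stack (bottom to top): [11, 1, 24, 4, 2]


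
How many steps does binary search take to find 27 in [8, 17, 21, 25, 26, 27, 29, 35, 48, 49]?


Search for 27:
[0,9] mid=4 arr[4]=26
[5,9] mid=7 arr[7]=35
[5,6] mid=5 arr[5]=27
Total: 3 comparisons


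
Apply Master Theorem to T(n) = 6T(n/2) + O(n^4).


a=6, b=2, c=4. log_2(6)=2.585 < c=4. Case 3: O(n^c) = O(n^4)
Complexity: O(n^4)


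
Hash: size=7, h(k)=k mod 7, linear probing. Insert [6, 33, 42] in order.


Insertions: 6->slot 6; 33->slot 5; 42->slot 0
Table: [42, None, None, None, None, 33, 6]


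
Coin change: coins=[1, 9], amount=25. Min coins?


dp[0]=0; dp[i]=1+min(dp[i-c] for c in coins)
...dp[20]=4, dp[21]=5, dp[22]=6, dp[23]=7, dp[24]=8, dp[25]=9
Minimum coins for 25 = 9


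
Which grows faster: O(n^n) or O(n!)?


factorial grows slower than n^n
O(n!) is asymptotically smaller; O(n^n) grows faster


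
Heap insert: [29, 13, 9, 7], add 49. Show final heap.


Append 49: [29, 13, 9, 7, 49]
Bubble up: swap idx 4(49) with idx 1(13); swap idx 1(49) with idx 0(29)
Result: [49, 29, 9, 7, 13]


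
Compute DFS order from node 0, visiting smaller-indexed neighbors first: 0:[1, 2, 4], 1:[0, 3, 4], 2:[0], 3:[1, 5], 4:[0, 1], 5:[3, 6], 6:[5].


DFS stack-based: start with [0]
Visit order: [0, 1, 3, 5, 6, 4, 2]


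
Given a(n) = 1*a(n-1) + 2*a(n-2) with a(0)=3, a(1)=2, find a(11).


Build bottom-up:
...a(9)=852, a(10)=1708, a(11)=1*1708+2*852=3412


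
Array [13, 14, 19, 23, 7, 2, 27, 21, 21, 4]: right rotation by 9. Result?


Right rotate by 9: [14, 19, 23, 7, 2, 27, 21, 21, 4, 13]


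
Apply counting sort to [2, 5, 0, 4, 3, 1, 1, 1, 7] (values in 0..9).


Count array: [1, 3, 1, 1, 1, 1, 0, 1, 0, 0]
Reconstruct: [0, 1, 1, 1, 2, 3, 4, 5, 7]


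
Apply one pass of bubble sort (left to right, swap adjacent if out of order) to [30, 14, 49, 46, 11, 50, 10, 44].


After one pass: [14, 30, 46, 11, 49, 10, 44, 50]


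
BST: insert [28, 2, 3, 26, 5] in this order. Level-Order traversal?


Root = 28; build tree by BST insertion.
Level-Order traversal: [28, 2, 3, 26, 5]


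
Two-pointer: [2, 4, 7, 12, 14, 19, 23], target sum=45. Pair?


Two pointers: lo=0, hi=6
No pair sums to 45


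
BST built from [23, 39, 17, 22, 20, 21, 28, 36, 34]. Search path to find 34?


BST root = 23
Search for 34: compare at each node
Path: [23, 39, 28, 36, 34]


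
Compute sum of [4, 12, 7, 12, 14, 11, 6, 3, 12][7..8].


Prefix sums: [0, 4, 16, 23, 35, 49, 60, 66, 69, 81]
Sum[7..8] = prefix[9] - prefix[7] = 81 - 66 = 15


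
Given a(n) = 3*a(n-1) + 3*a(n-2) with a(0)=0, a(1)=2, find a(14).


Build bottom-up:
...a(12)=3849120, a(13)=14593122, a(14)=3*14593122+3*3849120=55326726


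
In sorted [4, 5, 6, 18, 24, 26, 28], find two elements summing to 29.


Two pointers: lo=0, hi=6
Found pair: (5, 24) summing to 29


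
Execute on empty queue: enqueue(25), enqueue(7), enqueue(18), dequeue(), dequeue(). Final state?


enqueue(25) -> [25]
enqueue(7) -> [25, 7]
enqueue(18) -> [25, 7, 18]
dequeue() returns 25 -> [7, 18]
dequeue() returns 7 -> [18]
Final queue (front to back): [18]


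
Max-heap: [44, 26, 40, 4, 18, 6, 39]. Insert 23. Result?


Append 23: [44, 26, 40, 4, 18, 6, 39, 23]
Bubble up: swap idx 7(23) with idx 3(4)
Result: [44, 26, 40, 23, 18, 6, 39, 4]


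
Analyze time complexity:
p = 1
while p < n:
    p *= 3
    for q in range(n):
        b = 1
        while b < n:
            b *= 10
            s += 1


Per nesting level: O(log n) * O(n) * O(log n) = O(n (log n)^2)
Complexity: O(n (log n)^2)


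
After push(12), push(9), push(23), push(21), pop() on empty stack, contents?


push(12) -> [12]
push(9) -> [12, 9]
push(23) -> [12, 9, 23]
push(21) -> [12, 9, 23, 21]
pop() returns 21 -> [12, 9, 23]
Final stack (bottom to top): [12, 9, 23]


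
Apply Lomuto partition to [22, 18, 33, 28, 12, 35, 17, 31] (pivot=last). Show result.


Elements <= 31 go left of pivot.
Result: [22, 18, 28, 12, 17, 31, 33, 35], pivot at index 5
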